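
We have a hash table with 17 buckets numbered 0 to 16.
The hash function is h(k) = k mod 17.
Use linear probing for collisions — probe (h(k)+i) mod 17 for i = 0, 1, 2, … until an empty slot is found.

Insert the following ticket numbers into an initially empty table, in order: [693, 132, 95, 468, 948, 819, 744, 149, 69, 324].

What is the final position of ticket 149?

0

693 hashes to 13; slot 13 is free => place at 13.
132 hashes to 13; 13 taken => place at 14.
95 hashes to 10; slot 10 is free => place at 10.
468 hashes to 9; slot 9 is free => place at 9.
948 hashes to 13; 13,14 taken => place at 15.
819 hashes to 3; slot 3 is free => place at 3.
744 hashes to 13; 13,14,15 taken => place at 16.
149 hashes to 13; 13,14,15,16 taken => place at 0.
69 hashes to 1; slot 1 is free => place at 1.
324 hashes to 1; 1 taken => place at 2.
Table: [149, 69, 324, 819, ., ., ., ., ., 468, 95, ., ., 693, 132, 948, 744]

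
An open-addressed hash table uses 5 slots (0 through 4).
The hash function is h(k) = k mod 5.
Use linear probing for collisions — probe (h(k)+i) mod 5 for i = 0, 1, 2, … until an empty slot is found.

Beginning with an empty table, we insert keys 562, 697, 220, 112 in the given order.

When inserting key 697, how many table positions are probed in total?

2

Insert 562: h=2, slot 2 empty => index 2.
Insert 697: h=2, slot 2 occupied => index 3.
Insert 220: h=0, slot 0 empty => index 0.
Insert 112: h=2, slots 2,3 occupied => index 4.
Table: [220, ., 562, 697, 112]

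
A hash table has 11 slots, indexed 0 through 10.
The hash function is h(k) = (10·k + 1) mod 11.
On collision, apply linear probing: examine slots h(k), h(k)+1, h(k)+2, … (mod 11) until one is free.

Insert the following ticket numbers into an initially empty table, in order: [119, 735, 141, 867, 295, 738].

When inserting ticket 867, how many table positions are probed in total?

4

119 hashes to 3; slot 3 is free => place at 3.
735 hashes to 3; 3 taken => place at 4.
141 hashes to 3; 3,4 taken => place at 5.
867 hashes to 3; 3,4,5 taken => place at 6.
295 hashes to 3; 3,4,5,6 taken => place at 7.
738 hashes to 0; slot 0 is free => place at 0.
Table: [738, ∅, ∅, 119, 735, 141, 867, 295, ∅, ∅, ∅]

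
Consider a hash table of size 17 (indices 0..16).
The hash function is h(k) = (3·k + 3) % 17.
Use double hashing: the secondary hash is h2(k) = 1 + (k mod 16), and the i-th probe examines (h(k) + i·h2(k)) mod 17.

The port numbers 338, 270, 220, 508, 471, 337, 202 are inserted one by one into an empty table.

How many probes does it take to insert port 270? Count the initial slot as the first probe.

2

338 hashes to 14; slot 14 is free -> place at 14.
270 hashes to 14, h2=15; 14 taken -> place at 12.
220 hashes to 0; slot 0 is free -> place at 0.
508 hashes to 14, h2=13; 14 taken -> place at 10.
471 hashes to 5; slot 5 is free -> place at 5.
337 hashes to 11; slot 11 is free -> place at 11.
202 hashes to 14, h2=11; 14 taken -> place at 8.
Table: [220, -, -, -, -, 471, -, -, 202, -, 508, 337, 270, -, 338, -, -]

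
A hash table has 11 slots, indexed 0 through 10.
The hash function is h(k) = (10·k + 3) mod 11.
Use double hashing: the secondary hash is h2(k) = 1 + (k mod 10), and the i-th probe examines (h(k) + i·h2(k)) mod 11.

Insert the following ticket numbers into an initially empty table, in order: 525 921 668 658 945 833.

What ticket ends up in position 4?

525: h=6 → slot 6
921: h=6, h2=2, probe 6,8 → slot 8
668: h=6, h2=9, probe 6,4 → slot 4
658: h=5 → slot 5
945: h=4, h2=6, probe 4,10 → slot 10
833: h=6, h2=4, probe 6,10,3 → slot 3
Table: [-, -, -, 833, 668, 658, 525, -, 921, -, 945]

668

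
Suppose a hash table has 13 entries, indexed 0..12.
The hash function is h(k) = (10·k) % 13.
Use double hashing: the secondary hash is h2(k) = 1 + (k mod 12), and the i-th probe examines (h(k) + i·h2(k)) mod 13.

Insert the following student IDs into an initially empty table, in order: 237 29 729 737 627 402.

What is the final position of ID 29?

10

237 hashes to 4; slot 4 is free => place at 4.
29 hashes to 4, h2=6; 4 taken => place at 10.
729 hashes to 10, h2=10; 10 taken => place at 7.
737 hashes to 12; slot 12 is free => place at 12.
627 hashes to 4, h2=4; 4 taken => place at 8.
402 hashes to 3; slot 3 is free => place at 3.
Table: [., ., ., 402, 237, ., ., 729, 627, ., 29, ., 737]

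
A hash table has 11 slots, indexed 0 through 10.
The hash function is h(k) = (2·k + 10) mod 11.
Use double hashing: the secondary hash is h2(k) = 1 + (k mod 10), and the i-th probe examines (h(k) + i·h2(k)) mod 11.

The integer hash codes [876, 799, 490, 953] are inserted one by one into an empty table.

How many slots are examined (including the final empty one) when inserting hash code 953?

Insert 876: h=2, slot 2 empty -> index 2.
Insert 799: h=2, h2=10, slot 2 occupied -> index 1.
Insert 490: h=0, slot 0 empty -> index 0.
Insert 953: h=2, h2=4, slot 2 occupied -> index 6.
Table: [490, 799, 876, -, -, -, 953, -, -, -, -]

2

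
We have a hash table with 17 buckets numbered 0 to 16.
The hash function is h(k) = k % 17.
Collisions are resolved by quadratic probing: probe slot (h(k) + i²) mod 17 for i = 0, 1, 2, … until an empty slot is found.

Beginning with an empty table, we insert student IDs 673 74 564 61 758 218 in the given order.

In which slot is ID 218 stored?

15

673: h=10 => slot 10
74: h=6 => slot 6
564: h=3 => slot 3
61: h=10, probe 10,11 => slot 11
758: h=10, probe 10,11,14 => slot 14
218: h=14, probe 14,15 => slot 15
Table: [∅, ∅, ∅, 564, ∅, ∅, 74, ∅, ∅, ∅, 673, 61, ∅, ∅, 758, 218, ∅]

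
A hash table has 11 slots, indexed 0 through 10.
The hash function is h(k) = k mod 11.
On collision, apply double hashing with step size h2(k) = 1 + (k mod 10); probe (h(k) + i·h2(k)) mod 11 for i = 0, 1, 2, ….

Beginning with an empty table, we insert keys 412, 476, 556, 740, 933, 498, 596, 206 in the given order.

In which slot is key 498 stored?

1

Insert 412: h=5, slot 5 empty -> index 5.
Insert 476: h=3, slot 3 empty -> index 3.
Insert 556: h=6, slot 6 empty -> index 6.
Insert 740: h=3, h2=1, slot 3 occupied -> index 4.
Insert 933: h=9, slot 9 empty -> index 9.
Insert 498: h=3, h2=9, slot 3 occupied -> index 1.
Insert 596: h=2, slot 2 empty -> index 2.
Insert 206: h=8, slot 8 empty -> index 8.
Table: [-, 498, 596, 476, 740, 412, 556, -, 206, 933, -]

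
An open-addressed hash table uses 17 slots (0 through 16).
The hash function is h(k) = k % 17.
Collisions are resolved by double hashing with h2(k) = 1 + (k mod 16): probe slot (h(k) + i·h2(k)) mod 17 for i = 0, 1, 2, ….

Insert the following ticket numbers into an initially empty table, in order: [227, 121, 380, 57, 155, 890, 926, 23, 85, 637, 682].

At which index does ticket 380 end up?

15

227: h=6 => slot 6
121: h=2 => slot 2
380: h=6, h2=13, probe 6,2,15 => slot 15
57: h=6, h2=10, probe 6,16 => slot 16
155: h=2, h2=12, probe 2,14 => slot 14
890: h=6, h2=11, probe 6,0 => slot 0
926: h=8 => slot 8
23: h=6, h2=8, probe 6,14,5 => slot 5
85: h=0, h2=6, probe 0,6,12 => slot 12
637: h=8, h2=14, probe 8,5,2,16,13 => slot 13
682: h=2, h2=11, probe 2,13,7 => slot 7
Table: [890, _, 121, _, _, 23, 227, 682, 926, _, _, _, 85, 637, 155, 380, 57]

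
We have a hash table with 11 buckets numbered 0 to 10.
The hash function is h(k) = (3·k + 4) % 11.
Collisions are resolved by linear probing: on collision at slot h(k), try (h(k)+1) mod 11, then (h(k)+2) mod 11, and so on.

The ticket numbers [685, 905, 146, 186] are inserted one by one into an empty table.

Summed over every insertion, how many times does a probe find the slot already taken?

Insert 685: h=2, slot 2 empty -> index 2.
Insert 905: h=2, slot 2 occupied -> index 3.
Insert 146: h=2, slots 2,3 occupied -> index 4.
Insert 186: h=1, slot 1 empty -> index 1.
Table: [_, 186, 685, 905, 146, _, _, _, _, _, _]

3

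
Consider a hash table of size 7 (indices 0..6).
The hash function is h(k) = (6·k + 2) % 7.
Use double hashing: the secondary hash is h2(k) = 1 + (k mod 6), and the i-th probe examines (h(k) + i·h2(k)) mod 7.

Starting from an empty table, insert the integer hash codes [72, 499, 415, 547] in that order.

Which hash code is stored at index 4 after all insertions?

72: h=0 => slot 0
499: h=0, h2=2, probe 0,2 => slot 2
415: h=0, h2=2, probe 0,2,4 => slot 4
547: h=1 => slot 1
Table: [72, 547, 499, _, 415, _, _]

415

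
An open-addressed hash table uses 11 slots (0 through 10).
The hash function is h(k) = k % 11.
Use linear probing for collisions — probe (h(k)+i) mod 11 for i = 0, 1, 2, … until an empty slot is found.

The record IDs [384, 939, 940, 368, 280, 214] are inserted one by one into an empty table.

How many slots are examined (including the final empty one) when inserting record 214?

4

384: h=10 => slot 10
939: h=4 => slot 4
940: h=5 => slot 5
368: h=5, probe 5,6 => slot 6
280: h=5, probe 5,6,7 => slot 7
214: h=5, probe 5,6,7,8 => slot 8
Table: [—, —, —, —, 939, 940, 368, 280, 214, —, 384]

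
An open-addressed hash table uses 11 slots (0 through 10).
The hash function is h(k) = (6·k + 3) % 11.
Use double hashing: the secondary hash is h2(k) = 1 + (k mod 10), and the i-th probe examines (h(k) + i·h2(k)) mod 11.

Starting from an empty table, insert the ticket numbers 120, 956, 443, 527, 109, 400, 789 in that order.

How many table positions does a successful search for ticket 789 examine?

Insert 120: h=8, slot 8 empty => index 8.
Insert 956: h=8, h2=7, slot 8 occupied => index 4.
Insert 443: h=10, slot 10 empty => index 10.
Insert 527: h=8, h2=8, slot 8 occupied => index 5.
Insert 109: h=8, h2=10, slot 8 occupied => index 7.
Insert 400: h=5, h2=1, slot 5 occupied => index 6.
Insert 789: h=7, h2=10, slots 7,6,5,4 occupied => index 3.
Table: [_, _, _, 789, 956, 527, 400, 109, 120, _, 443]
Lookup 789: h=7, h2=10, probe 7,6,5,4,3 → found at 3.

5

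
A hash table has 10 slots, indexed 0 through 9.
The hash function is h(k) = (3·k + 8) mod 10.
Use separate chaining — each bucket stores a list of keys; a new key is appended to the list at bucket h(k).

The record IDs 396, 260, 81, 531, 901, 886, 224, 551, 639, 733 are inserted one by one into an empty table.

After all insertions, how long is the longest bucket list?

4

396 -> bucket 6
260 -> bucket 8
81 -> bucket 1
531 -> bucket 1 (collision)
901 -> bucket 1 (collision)
886 -> bucket 6 (collision)
224 -> bucket 0
551 -> bucket 1 (collision)
639 -> bucket 5
733 -> bucket 7
Final buckets:
0: 224
1: 81 -> 531 -> 901 -> 551
2: —
3: —
4: —
5: 639
6: 396 -> 886
7: 733
8: 260
9: —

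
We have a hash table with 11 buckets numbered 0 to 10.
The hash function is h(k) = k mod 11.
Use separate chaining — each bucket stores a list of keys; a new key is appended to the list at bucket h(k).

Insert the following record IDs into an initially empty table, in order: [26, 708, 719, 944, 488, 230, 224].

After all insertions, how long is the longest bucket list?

5

Insert 26: h=4, bucket 4 empty -> new chain.
Insert 708: h=4, bucket 4 nonempty -> append to chain.
Insert 719: h=4, bucket 4 nonempty -> append to chain.
Insert 944: h=9, bucket 9 empty -> new chain.
Insert 488: h=4, bucket 4 nonempty -> append to chain.
Insert 230: h=10, bucket 10 empty -> new chain.
Insert 224: h=4, bucket 4 nonempty -> append to chain.
Final buckets:
0: -
1: -
2: -
3: -
4: 26 -> 708 -> 719 -> 488 -> 224
5: -
6: -
7: -
8: -
9: 944
10: 230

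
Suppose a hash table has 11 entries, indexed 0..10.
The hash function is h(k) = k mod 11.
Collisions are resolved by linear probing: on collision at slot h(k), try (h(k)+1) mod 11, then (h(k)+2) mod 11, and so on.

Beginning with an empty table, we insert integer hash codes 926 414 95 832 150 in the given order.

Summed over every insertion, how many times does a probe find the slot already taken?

6

926 hashes to 2; slot 2 is free => place at 2.
414 hashes to 7; slot 7 is free => place at 7.
95 hashes to 7; 7 taken => place at 8.
832 hashes to 7; 7,8 taken => place at 9.
150 hashes to 7; 7,8,9 taken => place at 10.
Table: [∅, ∅, 926, ∅, ∅, ∅, ∅, 414, 95, 832, 150]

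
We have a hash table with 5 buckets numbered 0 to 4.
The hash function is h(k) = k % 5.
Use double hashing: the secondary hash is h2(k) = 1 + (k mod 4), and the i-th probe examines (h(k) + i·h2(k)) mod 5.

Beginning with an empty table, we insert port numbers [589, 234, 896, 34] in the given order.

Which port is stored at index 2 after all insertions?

Insert 589: h=4, slot 4 empty => index 4.
Insert 234: h=4, h2=3, slot 4 occupied => index 2.
Insert 896: h=1, slot 1 empty => index 1.
Insert 34: h=4, h2=3, slots 4,2 occupied => index 0.
Table: [34, 896, 234, ∅, 589]

234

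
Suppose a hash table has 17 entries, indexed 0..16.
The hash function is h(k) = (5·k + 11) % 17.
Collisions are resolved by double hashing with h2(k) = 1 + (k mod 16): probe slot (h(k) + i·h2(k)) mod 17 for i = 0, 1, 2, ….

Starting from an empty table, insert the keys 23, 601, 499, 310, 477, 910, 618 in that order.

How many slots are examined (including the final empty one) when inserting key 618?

2

23 hashes to 7; slot 7 is free → place at 7.
601 hashes to 7, h2=10; 7 taken → place at 0.
499 hashes to 7, h2=4; 7 taken → place at 11.
310 hashes to 14; slot 14 is free → place at 14.
477 hashes to 16; slot 16 is free → place at 16.
910 hashes to 5; slot 5 is free → place at 5.
618 hashes to 7, h2=11; 7 taken → place at 1.
Table: [601, 618, -, -, -, 910, -, 23, -, -, -, 499, -, -, 310, -, 477]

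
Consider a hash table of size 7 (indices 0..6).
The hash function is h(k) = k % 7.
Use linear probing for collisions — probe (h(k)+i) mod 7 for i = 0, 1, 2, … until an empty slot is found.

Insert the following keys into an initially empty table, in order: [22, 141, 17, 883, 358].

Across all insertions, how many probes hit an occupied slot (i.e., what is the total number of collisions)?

Insert 22: h=1, slot 1 empty => index 1.
Insert 141: h=1, slot 1 occupied => index 2.
Insert 17: h=3, slot 3 empty => index 3.
Insert 883: h=1, slots 1,2,3 occupied => index 4.
Insert 358: h=1, slots 1,2,3,4 occupied => index 5.
Table: [-, 22, 141, 17, 883, 358, -]

8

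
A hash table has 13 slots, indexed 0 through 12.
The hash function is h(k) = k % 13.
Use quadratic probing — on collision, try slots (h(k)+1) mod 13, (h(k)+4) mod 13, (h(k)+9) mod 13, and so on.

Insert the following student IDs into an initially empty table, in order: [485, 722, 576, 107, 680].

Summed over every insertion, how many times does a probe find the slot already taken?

3

Insert 485: h=4, slot 4 empty -> index 4.
Insert 722: h=7, slot 7 empty -> index 7.
Insert 576: h=4, slot 4 occupied -> index 5.
Insert 107: h=3, slot 3 empty -> index 3.
Insert 680: h=4, slots 4,5 occupied -> index 8.
Table: [_, _, _, 107, 485, 576, _, 722, 680, _, _, _, _]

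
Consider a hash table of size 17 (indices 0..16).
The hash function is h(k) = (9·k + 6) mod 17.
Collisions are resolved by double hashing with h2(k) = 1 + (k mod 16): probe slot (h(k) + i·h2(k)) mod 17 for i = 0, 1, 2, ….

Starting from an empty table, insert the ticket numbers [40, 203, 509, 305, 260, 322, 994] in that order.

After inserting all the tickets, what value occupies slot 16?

305

40: h=9 → slot 9
203: h=14 → slot 14
509: h=14, h2=14, probe 14,11 → slot 11
305: h=14, h2=2, probe 14,16 → slot 16
260: h=0 → slot 0
322: h=14, h2=3, probe 14,0,3 → slot 3
994: h=10 → slot 10
Table: [260, —, —, 322, —, —, —, —, —, 40, 994, 509, —, —, 203, —, 305]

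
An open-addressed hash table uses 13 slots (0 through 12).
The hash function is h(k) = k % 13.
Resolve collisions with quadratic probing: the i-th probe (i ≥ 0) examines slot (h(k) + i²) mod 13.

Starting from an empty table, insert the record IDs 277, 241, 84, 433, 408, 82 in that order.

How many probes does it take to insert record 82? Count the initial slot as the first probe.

3

Insert 277: h=4, slot 4 empty => index 4.
Insert 241: h=7, slot 7 empty => index 7.
Insert 84: h=6, slot 6 empty => index 6.
Insert 433: h=4, slot 4 occupied => index 5.
Insert 408: h=5, slots 5,6 occupied => index 9.
Insert 82: h=4, slots 4,5 occupied => index 8.
Table: [—, —, —, —, 277, 433, 84, 241, 82, 408, —, —, —]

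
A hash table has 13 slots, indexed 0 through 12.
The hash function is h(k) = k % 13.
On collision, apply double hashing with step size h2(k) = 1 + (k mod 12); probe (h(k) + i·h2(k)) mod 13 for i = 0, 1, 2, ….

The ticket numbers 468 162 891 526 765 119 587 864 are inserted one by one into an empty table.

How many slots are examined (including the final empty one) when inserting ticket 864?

468: h=0 => slot 0
162: h=6 => slot 6
891: h=7 => slot 7
526: h=6, h2=11, probe 6,4 => slot 4
765: h=11 => slot 11
119: h=2 => slot 2
587: h=2, h2=12, probe 2,1 => slot 1
864: h=6, h2=1, probe 6,7,8 => slot 8
Table: [468, 587, 119, _, 526, _, 162, 891, 864, _, _, 765, _]

3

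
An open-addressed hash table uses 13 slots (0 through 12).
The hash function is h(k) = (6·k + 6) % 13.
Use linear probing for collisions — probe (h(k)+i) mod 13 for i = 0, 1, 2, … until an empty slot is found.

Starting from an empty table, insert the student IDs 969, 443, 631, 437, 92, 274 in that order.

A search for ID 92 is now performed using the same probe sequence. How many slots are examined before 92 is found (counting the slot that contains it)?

969: h=9 => slot 9
443: h=12 => slot 12
631: h=9, probe 9,10 => slot 10
437: h=2 => slot 2
92: h=12, probe 12,0 => slot 0
274: h=12, probe 12,0,1 => slot 1
Table: [92, 274, 437, ∅, ∅, ∅, ∅, ∅, ∅, 969, 631, ∅, 443]
Lookup 92: h=12, probe 12,0 → found at 0.

2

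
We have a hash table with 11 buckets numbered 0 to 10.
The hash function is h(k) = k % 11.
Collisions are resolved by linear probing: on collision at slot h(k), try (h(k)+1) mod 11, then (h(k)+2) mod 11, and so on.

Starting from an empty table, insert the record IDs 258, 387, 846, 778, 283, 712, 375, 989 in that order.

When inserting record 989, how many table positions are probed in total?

Insert 258: h=5, slot 5 empty => index 5.
Insert 387: h=2, slot 2 empty => index 2.
Insert 846: h=10, slot 10 empty => index 10.
Insert 778: h=8, slot 8 empty => index 8.
Insert 283: h=8, slot 8 occupied => index 9.
Insert 712: h=8, slots 8,9,10 occupied => index 0.
Insert 375: h=1, slot 1 empty => index 1.
Insert 989: h=10, slots 10,0,1,2 occupied => index 3.
Table: [712, 375, 387, 989, _, 258, _, _, 778, 283, 846]

5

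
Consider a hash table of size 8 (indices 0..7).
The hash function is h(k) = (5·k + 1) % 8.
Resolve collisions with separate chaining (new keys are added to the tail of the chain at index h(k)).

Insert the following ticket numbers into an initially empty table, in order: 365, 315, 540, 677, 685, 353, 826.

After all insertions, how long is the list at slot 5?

1

Insert 365: h=2, bucket 2 empty -> new chain.
Insert 315: h=0, bucket 0 empty -> new chain.
Insert 540: h=5, bucket 5 empty -> new chain.
Insert 677: h=2, bucket 2 nonempty -> append to chain.
Insert 685: h=2, bucket 2 nonempty -> append to chain.
Insert 353: h=6, bucket 6 empty -> new chain.
Insert 826: h=3, bucket 3 empty -> new chain.
Final buckets:
0: 315
1: _
2: 365 -> 677 -> 685
3: 826
4: _
5: 540
6: 353
7: _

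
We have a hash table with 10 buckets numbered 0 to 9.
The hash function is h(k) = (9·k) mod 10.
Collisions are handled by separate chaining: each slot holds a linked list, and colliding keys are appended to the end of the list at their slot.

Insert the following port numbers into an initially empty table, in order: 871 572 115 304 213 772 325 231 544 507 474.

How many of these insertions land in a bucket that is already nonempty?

5

871 → bucket 9
572 → bucket 8
115 → bucket 5
304 → bucket 6
213 → bucket 7
772 → bucket 8 (collision)
325 → bucket 5 (collision)
231 → bucket 9 (collision)
544 → bucket 6 (collision)
507 → bucket 3
474 → bucket 6 (collision)
Final buckets:
0: —
1: —
2: —
3: 507
4: —
5: 115 -> 325
6: 304 -> 544 -> 474
7: 213
8: 572 -> 772
9: 871 -> 231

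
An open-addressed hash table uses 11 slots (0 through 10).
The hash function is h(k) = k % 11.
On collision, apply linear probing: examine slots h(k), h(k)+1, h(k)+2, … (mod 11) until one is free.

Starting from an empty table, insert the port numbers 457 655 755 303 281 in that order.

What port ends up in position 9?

303

457 hashes to 6; slot 6 is free → place at 6.
655 hashes to 6; 6 taken → place at 7.
755 hashes to 7; 7 taken → place at 8.
303 hashes to 6; 6,7,8 taken → place at 9.
281 hashes to 6; 6,7,8,9 taken → place at 10.
Table: [∅, ∅, ∅, ∅, ∅, ∅, 457, 655, 755, 303, 281]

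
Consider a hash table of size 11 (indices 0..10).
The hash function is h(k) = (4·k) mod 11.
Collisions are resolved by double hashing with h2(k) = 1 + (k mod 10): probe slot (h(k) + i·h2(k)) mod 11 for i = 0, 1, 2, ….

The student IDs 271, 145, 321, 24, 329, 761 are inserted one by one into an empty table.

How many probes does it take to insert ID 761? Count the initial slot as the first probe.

Insert 271: h=6, slot 6 empty -> index 6.
Insert 145: h=8, slot 8 empty -> index 8.
Insert 321: h=8, h2=2, slot 8 occupied -> index 10.
Insert 24: h=8, h2=5, slot 8 occupied -> index 2.
Insert 329: h=7, slot 7 empty -> index 7.
Insert 761: h=8, h2=2, slots 8,10 occupied -> index 1.
Table: [_, 761, 24, _, _, _, 271, 329, 145, _, 321]

3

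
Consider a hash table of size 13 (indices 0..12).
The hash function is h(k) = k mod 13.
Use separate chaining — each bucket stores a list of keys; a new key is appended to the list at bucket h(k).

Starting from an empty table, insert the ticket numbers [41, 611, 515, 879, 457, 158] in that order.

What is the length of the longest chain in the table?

3

Insert 41: h=2, bucket 2 empty → new chain.
Insert 611: h=0, bucket 0 empty → new chain.
Insert 515: h=8, bucket 8 empty → new chain.
Insert 879: h=8, bucket 8 nonempty → append to chain.
Insert 457: h=2, bucket 2 nonempty → append to chain.
Insert 158: h=2, bucket 2 nonempty → append to chain.
Final buckets:
0: 611
1: .
2: 41 -> 457 -> 158
3: .
4: .
5: .
6: .
7: .
8: 515 -> 879
9: .
10: .
11: .
12: .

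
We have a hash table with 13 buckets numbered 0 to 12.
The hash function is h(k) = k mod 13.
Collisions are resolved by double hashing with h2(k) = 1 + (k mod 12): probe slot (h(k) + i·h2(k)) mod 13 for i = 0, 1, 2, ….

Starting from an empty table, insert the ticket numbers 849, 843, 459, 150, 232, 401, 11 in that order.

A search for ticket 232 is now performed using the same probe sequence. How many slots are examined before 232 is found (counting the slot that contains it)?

849 hashes to 4; slot 4 is free => place at 4.
843 hashes to 11; slot 11 is free => place at 11.
459 hashes to 4, h2=4; 4 taken => place at 8.
150 hashes to 7; slot 7 is free => place at 7.
232 hashes to 11, h2=5; 11 taken => place at 3.
401 hashes to 11, h2=6; 11,4 taken => place at 10.
11 hashes to 11, h2=12; 11,10 taken => place at 9.
Table: [., ., ., 232, 849, ., ., 150, 459, 11, 401, 843, .]
Lookup 232: h=11, h2=5, probe 11,3 → found at 3.

2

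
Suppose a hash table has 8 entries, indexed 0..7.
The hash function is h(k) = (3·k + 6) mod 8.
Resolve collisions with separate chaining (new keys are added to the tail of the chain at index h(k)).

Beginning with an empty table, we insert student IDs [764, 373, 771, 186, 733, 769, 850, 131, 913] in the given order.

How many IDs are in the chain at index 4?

Insert 764: h=2, bucket 2 empty → new chain.
Insert 373: h=5, bucket 5 empty → new chain.
Insert 771: h=7, bucket 7 empty → new chain.
Insert 186: h=4, bucket 4 empty → new chain.
Insert 733: h=5, bucket 5 nonempty → append to chain.
Insert 769: h=1, bucket 1 empty → new chain.
Insert 850: h=4, bucket 4 nonempty → append to chain.
Insert 131: h=7, bucket 7 nonempty → append to chain.
Insert 913: h=1, bucket 1 nonempty → append to chain.
Final buckets:
0: .
1: 769 -> 913
2: 764
3: .
4: 186 -> 850
5: 373 -> 733
6: .
7: 771 -> 131

2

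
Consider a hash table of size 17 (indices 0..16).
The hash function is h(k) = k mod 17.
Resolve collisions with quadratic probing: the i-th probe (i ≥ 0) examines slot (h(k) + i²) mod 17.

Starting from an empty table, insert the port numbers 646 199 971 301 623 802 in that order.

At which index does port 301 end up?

646: h=0 → slot 0
199: h=12 → slot 12
971: h=2 → slot 2
301: h=12, probe 12,13 → slot 13
623: h=11 → slot 11
802: h=3 → slot 3
Table: [646, _, 971, 802, _, _, _, _, _, _, _, 623, 199, 301, _, _, _]

13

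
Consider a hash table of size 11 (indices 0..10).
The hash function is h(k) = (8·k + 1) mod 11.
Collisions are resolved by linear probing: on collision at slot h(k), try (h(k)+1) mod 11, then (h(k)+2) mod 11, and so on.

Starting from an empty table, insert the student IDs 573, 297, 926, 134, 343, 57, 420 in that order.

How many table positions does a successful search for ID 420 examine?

6

Insert 573: h=9, slot 9 empty → index 9.
Insert 297: h=1, slot 1 empty → index 1.
Insert 926: h=6, slot 6 empty → index 6.
Insert 134: h=6, slot 6 occupied → index 7.
Insert 343: h=6, slots 6,7 occupied → index 8.
Insert 57: h=6, slots 6,7,8,9 occupied → index 10.
Insert 420: h=6, slots 6,7,8,9,10 occupied → index 0.
Table: [420, 297, ∅, ∅, ∅, ∅, 926, 134, 343, 573, 57]
Lookup 420: h=6, probe 6,7,8,9,10,0 → found at 0.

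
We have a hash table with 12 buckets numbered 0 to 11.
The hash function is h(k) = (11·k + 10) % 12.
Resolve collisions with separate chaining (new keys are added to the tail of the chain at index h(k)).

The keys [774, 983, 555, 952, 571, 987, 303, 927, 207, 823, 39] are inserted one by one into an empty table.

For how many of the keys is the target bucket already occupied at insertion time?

6

Insert 774: h=4, bucket 4 empty -> new chain.
Insert 983: h=11, bucket 11 empty -> new chain.
Insert 555: h=7, bucket 7 empty -> new chain.
Insert 952: h=6, bucket 6 empty -> new chain.
Insert 571: h=3, bucket 3 empty -> new chain.
Insert 987: h=7, bucket 7 nonempty -> append to chain.
Insert 303: h=7, bucket 7 nonempty -> append to chain.
Insert 927: h=7, bucket 7 nonempty -> append to chain.
Insert 207: h=7, bucket 7 nonempty -> append to chain.
Insert 823: h=3, bucket 3 nonempty -> append to chain.
Insert 39: h=7, bucket 7 nonempty -> append to chain.
Final buckets:
0: -
1: -
2: -
3: 571 -> 823
4: 774
5: -
6: 952
7: 555 -> 987 -> 303 -> 927 -> 207 -> 39
8: -
9: -
10: -
11: 983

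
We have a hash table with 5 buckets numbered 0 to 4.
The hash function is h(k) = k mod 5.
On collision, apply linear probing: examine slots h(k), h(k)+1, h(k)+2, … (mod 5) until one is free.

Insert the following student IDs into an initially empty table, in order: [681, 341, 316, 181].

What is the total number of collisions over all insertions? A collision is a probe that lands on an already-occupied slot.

681: h=1 -> slot 1
341: h=1, probe 1,2 -> slot 2
316: h=1, probe 1,2,3 -> slot 3
181: h=1, probe 1,2,3,4 -> slot 4
Table: [—, 681, 341, 316, 181]

6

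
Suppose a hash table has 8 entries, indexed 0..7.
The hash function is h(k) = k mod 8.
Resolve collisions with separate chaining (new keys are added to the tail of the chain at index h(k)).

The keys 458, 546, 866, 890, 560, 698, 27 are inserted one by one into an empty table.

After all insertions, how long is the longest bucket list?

5

458 -> bucket 2
546 -> bucket 2 (collision)
866 -> bucket 2 (collision)
890 -> bucket 2 (collision)
560 -> bucket 0
698 -> bucket 2 (collision)
27 -> bucket 3
Final buckets:
0: 560
1: -
2: 458 -> 546 -> 866 -> 890 -> 698
3: 27
4: -
5: -
6: -
7: -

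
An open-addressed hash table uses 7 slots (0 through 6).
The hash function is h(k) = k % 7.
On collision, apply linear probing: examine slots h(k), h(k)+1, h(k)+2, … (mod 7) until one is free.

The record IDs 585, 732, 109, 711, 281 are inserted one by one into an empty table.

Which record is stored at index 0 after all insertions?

711

Insert 585: h=4, slot 4 empty -> index 4.
Insert 732: h=4, slot 4 occupied -> index 5.
Insert 109: h=4, slots 4,5 occupied -> index 6.
Insert 711: h=4, slots 4,5,6 occupied -> index 0.
Insert 281: h=1, slot 1 empty -> index 1.
Table: [711, 281, ∅, ∅, 585, 732, 109]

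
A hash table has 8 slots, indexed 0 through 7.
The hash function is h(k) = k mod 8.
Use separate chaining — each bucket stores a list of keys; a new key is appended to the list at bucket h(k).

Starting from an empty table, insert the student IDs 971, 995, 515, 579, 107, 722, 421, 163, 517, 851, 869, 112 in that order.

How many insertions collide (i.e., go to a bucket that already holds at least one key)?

Insert 971: h=3, bucket 3 empty → new chain.
Insert 995: h=3, bucket 3 nonempty → append to chain.
Insert 515: h=3, bucket 3 nonempty → append to chain.
Insert 579: h=3, bucket 3 nonempty → append to chain.
Insert 107: h=3, bucket 3 nonempty → append to chain.
Insert 722: h=2, bucket 2 empty → new chain.
Insert 421: h=5, bucket 5 empty → new chain.
Insert 163: h=3, bucket 3 nonempty → append to chain.
Insert 517: h=5, bucket 5 nonempty → append to chain.
Insert 851: h=3, bucket 3 nonempty → append to chain.
Insert 869: h=5, bucket 5 nonempty → append to chain.
Insert 112: h=0, bucket 0 empty → new chain.
Final buckets:
0: 112
1: .
2: 722
3: 971 -> 995 -> 515 -> 579 -> 107 -> 163 -> 851
4: .
5: 421 -> 517 -> 869
6: .
7: .

8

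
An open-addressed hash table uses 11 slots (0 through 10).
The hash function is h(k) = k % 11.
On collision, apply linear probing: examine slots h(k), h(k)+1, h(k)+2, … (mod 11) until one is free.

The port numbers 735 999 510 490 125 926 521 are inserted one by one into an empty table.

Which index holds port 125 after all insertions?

5

Insert 735: h=9, slot 9 empty → index 9.
Insert 999: h=9, slot 9 occupied → index 10.
Insert 510: h=4, slot 4 empty → index 4.
Insert 490: h=6, slot 6 empty → index 6.
Insert 125: h=4, slot 4 occupied → index 5.
Insert 926: h=2, slot 2 empty → index 2.
Insert 521: h=4, slots 4,5,6 occupied → index 7.
Table: [_, _, 926, _, 510, 125, 490, 521, _, 735, 999]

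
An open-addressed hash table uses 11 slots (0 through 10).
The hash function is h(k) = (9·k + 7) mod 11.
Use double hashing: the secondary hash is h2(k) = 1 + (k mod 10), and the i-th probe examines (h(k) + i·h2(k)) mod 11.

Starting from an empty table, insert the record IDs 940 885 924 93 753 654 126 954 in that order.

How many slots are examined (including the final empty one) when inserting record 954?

4

940: h=8 => slot 8
885: h=8, h2=6, probe 8,3 => slot 3
924: h=7 => slot 7
93: h=8, h2=4, probe 8,1 => slot 1
753: h=8, h2=4, probe 8,1,5 => slot 5
654: h=8, h2=5, probe 8,2 => slot 2
126: h=8, h2=7, probe 8,4 => slot 4
954: h=2, h2=5, probe 2,7,1,6 => slot 6
Table: [_, 93, 654, 885, 126, 753, 954, 924, 940, _, _]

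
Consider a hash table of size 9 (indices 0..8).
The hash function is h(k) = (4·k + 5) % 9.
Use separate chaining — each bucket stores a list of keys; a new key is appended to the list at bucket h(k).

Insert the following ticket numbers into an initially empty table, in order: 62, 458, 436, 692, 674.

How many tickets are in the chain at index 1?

Insert 62: h=1, bucket 1 empty → new chain.
Insert 458: h=1, bucket 1 nonempty → append to chain.
Insert 436: h=3, bucket 3 empty → new chain.
Insert 692: h=1, bucket 1 nonempty → append to chain.
Insert 674: h=1, bucket 1 nonempty → append to chain.
Final buckets:
0: _
1: 62 -> 458 -> 692 -> 674
2: _
3: 436
4: _
5: _
6: _
7: _
8: _

4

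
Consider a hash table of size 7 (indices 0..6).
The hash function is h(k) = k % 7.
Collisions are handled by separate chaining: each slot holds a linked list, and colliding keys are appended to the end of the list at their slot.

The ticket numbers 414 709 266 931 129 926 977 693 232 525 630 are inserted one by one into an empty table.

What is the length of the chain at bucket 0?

Insert 414: h=1, bucket 1 empty → new chain.
Insert 709: h=2, bucket 2 empty → new chain.
Insert 266: h=0, bucket 0 empty → new chain.
Insert 931: h=0, bucket 0 nonempty → append to chain.
Insert 129: h=3, bucket 3 empty → new chain.
Insert 926: h=2, bucket 2 nonempty → append to chain.
Insert 977: h=4, bucket 4 empty → new chain.
Insert 693: h=0, bucket 0 nonempty → append to chain.
Insert 232: h=1, bucket 1 nonempty → append to chain.
Insert 525: h=0, bucket 0 nonempty → append to chain.
Insert 630: h=0, bucket 0 nonempty → append to chain.
Final buckets:
0: 266 -> 931 -> 693 -> 525 -> 630
1: 414 -> 232
2: 709 -> 926
3: 129
4: 977
5: ∅
6: ∅

5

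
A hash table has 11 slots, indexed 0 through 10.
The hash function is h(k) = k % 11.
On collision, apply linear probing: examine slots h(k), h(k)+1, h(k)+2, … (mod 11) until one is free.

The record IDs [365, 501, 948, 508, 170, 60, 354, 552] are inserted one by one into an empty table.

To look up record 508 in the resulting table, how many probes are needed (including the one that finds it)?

3

Insert 365: h=2, slot 2 empty → index 2.
Insert 501: h=6, slot 6 empty → index 6.
Insert 948: h=2, slot 2 occupied → index 3.
Insert 508: h=2, slots 2,3 occupied → index 4.
Insert 170: h=5, slot 5 empty → index 5.
Insert 60: h=5, slots 5,6 occupied → index 7.
Insert 354: h=2, slots 2,3,4,5,6,7 occupied → index 8.
Insert 552: h=2, slots 2,3,4,5,6,7,8 occupied → index 9.
Table: [., ., 365, 948, 508, 170, 501, 60, 354, 552, .]
Lookup 508: h=2, probe 2,3,4 → found at 4.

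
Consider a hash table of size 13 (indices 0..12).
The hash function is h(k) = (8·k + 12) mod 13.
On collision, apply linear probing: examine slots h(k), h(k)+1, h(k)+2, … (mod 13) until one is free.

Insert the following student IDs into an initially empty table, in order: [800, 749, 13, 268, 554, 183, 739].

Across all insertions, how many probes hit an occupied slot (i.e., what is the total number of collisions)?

800: h=3 => slot 3
749: h=11 => slot 11
13: h=12 => slot 12
268: h=11, probe 11,12,0 => slot 0
554: h=11, probe 11,12,0,1 => slot 1
183: h=7 => slot 7
739: h=9 => slot 9
Table: [268, 554, —, 800, —, —, —, 183, —, 739, —, 749, 13]

5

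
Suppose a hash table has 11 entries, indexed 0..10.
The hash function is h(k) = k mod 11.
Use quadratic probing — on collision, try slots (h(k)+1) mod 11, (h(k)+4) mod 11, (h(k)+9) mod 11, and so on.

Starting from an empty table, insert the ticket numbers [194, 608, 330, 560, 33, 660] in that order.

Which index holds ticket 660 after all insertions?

194: h=7 → slot 7
608: h=3 → slot 3
330: h=0 → slot 0
560: h=10 → slot 10
33: h=0, probe 0,1 → slot 1
660: h=0, probe 0,1,4 → slot 4
Table: [330, 33, -, 608, 660, -, -, 194, -, -, 560]

4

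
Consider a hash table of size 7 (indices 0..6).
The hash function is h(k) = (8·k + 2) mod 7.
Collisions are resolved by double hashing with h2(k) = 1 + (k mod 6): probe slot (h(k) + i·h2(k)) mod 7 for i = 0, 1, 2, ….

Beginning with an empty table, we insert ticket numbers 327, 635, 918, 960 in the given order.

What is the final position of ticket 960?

4

327 hashes to 0; slot 0 is free → place at 0.
635 hashes to 0, h2=6; 0 taken → place at 6.
918 hashes to 3; slot 3 is free → place at 3.
960 hashes to 3, h2=1; 3 taken → place at 4.
Table: [327, ∅, ∅, 918, 960, ∅, 635]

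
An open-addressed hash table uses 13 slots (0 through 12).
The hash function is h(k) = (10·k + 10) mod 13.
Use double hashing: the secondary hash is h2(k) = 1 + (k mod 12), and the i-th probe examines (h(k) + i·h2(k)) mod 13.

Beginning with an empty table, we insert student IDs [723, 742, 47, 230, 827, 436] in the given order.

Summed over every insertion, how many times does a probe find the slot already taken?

3

723: h=12 → slot 12
742: h=7 → slot 7
47: h=12, h2=12, probe 12,11 → slot 11
230: h=9 → slot 9
827: h=12, h2=12, probe 12,11,10 → slot 10
436: h=2 → slot 2
Table: [_, _, 436, _, _, _, _, 742, _, 230, 827, 47, 723]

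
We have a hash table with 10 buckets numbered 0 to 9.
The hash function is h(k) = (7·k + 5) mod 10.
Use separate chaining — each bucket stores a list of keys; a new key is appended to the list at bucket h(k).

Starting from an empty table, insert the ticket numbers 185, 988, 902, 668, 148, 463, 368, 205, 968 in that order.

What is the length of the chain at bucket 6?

1

Insert 185: h=0, bucket 0 empty → new chain.
Insert 988: h=1, bucket 1 empty → new chain.
Insert 902: h=9, bucket 9 empty → new chain.
Insert 668: h=1, bucket 1 nonempty → append to chain.
Insert 148: h=1, bucket 1 nonempty → append to chain.
Insert 463: h=6, bucket 6 empty → new chain.
Insert 368: h=1, bucket 1 nonempty → append to chain.
Insert 205: h=0, bucket 0 nonempty → append to chain.
Insert 968: h=1, bucket 1 nonempty → append to chain.
Final buckets:
0: 185 -> 205
1: 988 -> 668 -> 148 -> 368 -> 968
2: ∅
3: ∅
4: ∅
5: ∅
6: 463
7: ∅
8: ∅
9: 902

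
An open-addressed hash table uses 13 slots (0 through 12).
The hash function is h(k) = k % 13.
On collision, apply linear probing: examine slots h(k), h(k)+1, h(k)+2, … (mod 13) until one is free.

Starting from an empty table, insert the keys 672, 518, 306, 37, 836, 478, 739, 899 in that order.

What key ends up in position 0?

Insert 672: h=9, slot 9 empty → index 9.
Insert 518: h=11, slot 11 empty → index 11.
Insert 306: h=7, slot 7 empty → index 7.
Insert 37: h=11, slot 11 occupied → index 12.
Insert 836: h=4, slot 4 empty → index 4.
Insert 478: h=10, slot 10 empty → index 10.
Insert 739: h=11, slots 11,12 occupied → index 0.
Insert 899: h=2, slot 2 empty → index 2.
Table: [739, _, 899, _, 836, _, _, 306, _, 672, 478, 518, 37]

739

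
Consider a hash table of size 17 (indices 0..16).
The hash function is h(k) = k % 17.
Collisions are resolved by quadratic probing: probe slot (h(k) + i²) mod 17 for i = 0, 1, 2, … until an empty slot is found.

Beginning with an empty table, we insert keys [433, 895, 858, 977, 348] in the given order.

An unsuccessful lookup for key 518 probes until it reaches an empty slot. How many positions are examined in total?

5

433 hashes to 8; slot 8 is free => place at 8.
895 hashes to 11; slot 11 is free => place at 11.
858 hashes to 8; 8 taken => place at 9.
977 hashes to 8; 8,9 taken => place at 12.
348 hashes to 8; 8,9,12 taken => place at 0.
Table: [348, ., ., ., ., ., ., ., 433, 858, ., 895, 977, ., ., ., .]
Lookup 518: h=8, probe 8,9,12,0,7 → slot 7 empty, not found.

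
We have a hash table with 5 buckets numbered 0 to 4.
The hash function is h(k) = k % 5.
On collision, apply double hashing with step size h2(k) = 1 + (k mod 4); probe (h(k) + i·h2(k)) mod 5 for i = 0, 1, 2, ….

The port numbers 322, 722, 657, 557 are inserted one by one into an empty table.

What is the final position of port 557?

322 hashes to 2; slot 2 is free => place at 2.
722 hashes to 2, h2=3; 2 taken => place at 0.
657 hashes to 2, h2=2; 2 taken => place at 4.
557 hashes to 2, h2=2; 2,4 taken => place at 1.
Table: [722, 557, 322, ., 657]

1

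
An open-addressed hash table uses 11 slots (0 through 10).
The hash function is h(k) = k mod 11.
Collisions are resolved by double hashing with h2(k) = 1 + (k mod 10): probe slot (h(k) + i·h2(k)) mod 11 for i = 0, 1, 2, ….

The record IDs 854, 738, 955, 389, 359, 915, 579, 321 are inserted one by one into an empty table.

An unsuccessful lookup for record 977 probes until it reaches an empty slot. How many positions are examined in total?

3

854: h=7 -> slot 7
738: h=1 -> slot 1
955: h=9 -> slot 9
389: h=4 -> slot 4
359: h=7, h2=10, probe 7,6 -> slot 6
915: h=2 -> slot 2
579: h=7, h2=10, probe 7,6,5 -> slot 5
321: h=2, h2=2, probe 2,4,6,8 -> slot 8
Table: [_, 738, 915, _, 389, 579, 359, 854, 321, 955, _]
Lookup 977: h=9, h2=8, probe 9,6,3 → slot 3 empty, not found.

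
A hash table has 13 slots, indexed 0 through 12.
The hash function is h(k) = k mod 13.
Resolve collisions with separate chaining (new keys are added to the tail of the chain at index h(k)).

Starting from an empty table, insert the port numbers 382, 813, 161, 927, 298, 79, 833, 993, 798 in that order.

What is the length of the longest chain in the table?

4

Insert 382: h=5, bucket 5 empty -> new chain.
Insert 813: h=7, bucket 7 empty -> new chain.
Insert 161: h=5, bucket 5 nonempty -> append to chain.
Insert 927: h=4, bucket 4 empty -> new chain.
Insert 298: h=12, bucket 12 empty -> new chain.
Insert 79: h=1, bucket 1 empty -> new chain.
Insert 833: h=1, bucket 1 nonempty -> append to chain.
Insert 993: h=5, bucket 5 nonempty -> append to chain.
Insert 798: h=5, bucket 5 nonempty -> append to chain.
Final buckets:
0: _
1: 79 -> 833
2: _
3: _
4: 927
5: 382 -> 161 -> 993 -> 798
6: _
7: 813
8: _
9: _
10: _
11: _
12: 298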